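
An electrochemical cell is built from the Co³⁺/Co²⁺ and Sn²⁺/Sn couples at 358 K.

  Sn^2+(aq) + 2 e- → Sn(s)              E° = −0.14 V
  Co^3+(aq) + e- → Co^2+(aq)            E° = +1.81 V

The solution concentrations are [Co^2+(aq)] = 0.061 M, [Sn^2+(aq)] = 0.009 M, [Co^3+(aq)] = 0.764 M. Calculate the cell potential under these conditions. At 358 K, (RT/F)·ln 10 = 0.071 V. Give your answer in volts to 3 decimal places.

The Co³⁺/Co²⁺ couple has the more positive E°, so it is the cathode; Sn²⁺/Sn is the anode.
E°cell = E°cat − E°an = +1.81 − (−0.14) = +1.95 V; n = 2.
For the overall reaction 2 Co^3+(aq) + Sn(s) → 2 Co^2+(aq) + Sn^2+(aq), Q = ([Co^2+(aq)]^2·[Sn^2+(aq)]) / [Co^3+(aq)]^2 = 5.74×10^−5, giving log Q = −4.241.
E = E° − (0.071/n)·log Q = +1.95 − (0.071/2)(−4.241) = +2.101 V.

+2.101 V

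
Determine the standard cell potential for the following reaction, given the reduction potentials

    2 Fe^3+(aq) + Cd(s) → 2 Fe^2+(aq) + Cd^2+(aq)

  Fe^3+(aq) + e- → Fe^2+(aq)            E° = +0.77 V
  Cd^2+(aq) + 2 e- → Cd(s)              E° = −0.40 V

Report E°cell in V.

+1.17 V

In the reaction as written, Fe^3+(aq) is reduced (cathode) and Cd^2+(aq) is produced by oxidation at the anode.
E°cell = E°(cathode) − E°(anode) = +0.77 − (−0.40) = +1.17 V.
The positive value indicates the reaction is spontaneous as written.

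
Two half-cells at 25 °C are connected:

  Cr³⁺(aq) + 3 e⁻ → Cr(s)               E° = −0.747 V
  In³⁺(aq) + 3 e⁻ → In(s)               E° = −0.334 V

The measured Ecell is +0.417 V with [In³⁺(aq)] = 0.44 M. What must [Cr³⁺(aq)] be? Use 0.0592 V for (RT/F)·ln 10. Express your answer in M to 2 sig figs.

The In³⁺/In couple has the larger reduction potential, so it is the cathode: E°cell = −0.334 − (−0.747) = +0.413 V and n = 3.
Since E = E° − (0.0592/n)·log Q, log Q = n(E° − E)/0.0592 = −0.203.
The balanced reaction is In³⁺(aq) + Cr(s) → In(s) + Cr³⁺(aq), so Q = [Cr³⁺(aq)] / [In³⁺(aq)].
Isolating [Cr³⁺(aq)] in Q = 10^{−0.203} yields log [Cr³⁺(aq)] = −0.560, i.e. 0.28 M.

0.28 M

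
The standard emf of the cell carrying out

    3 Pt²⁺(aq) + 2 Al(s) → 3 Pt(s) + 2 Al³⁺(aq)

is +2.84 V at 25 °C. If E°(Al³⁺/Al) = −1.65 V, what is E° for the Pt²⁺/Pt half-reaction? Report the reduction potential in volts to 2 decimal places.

+1.19 V

In the reaction as written the Pt²⁺/Pt couple is reduced (cathode) and Al³⁺/Al is oxidized (anode), so E°cell = E°(Pt²⁺/Pt) − E°(Al³⁺/Al).
E°(Pt²⁺/Pt) = E°cell + E°(anode) = +2.84 + (−1.65) = +1.19 V.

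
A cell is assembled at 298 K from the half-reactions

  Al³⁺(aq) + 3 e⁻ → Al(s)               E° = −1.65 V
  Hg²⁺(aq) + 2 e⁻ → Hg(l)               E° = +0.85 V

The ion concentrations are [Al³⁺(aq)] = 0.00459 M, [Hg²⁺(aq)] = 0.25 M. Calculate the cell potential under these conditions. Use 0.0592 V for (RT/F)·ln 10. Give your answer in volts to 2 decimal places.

+2.53 V

Hg²⁺/Hg is reduced (cathode, E° = +0.85 V) and Al³⁺/Al is oxidized (anode).
The standard potential is +0.85 − (−1.65) = +2.50 V and the balanced reaction transfers n = 6 electrons.
Balancing gives 3 Hg²⁺(aq) + 2 Al(s) → 3 Hg(l) + 2 Al³⁺(aq); hence Q = [Al³⁺(aq)]^2 / [Hg²⁺(aq)]^3 = 0.00135 (log Q = −2.870).
Applying E = E° − (RT ln10/nF)·log Q gives +2.50 − (0.0592/6)(−2.870) = +2.53 V.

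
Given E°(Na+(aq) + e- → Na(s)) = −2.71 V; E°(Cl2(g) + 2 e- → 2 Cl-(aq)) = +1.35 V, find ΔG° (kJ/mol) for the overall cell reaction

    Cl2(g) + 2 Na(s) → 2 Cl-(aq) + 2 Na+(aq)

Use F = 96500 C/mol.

−784 kJ/mol

In the reaction as written Cl2(g) is reduced, so the Cl₂/Cl⁻ couple is the cathode and Na⁺/Na is the anode.
E°cell = +1.35 − (−2.71) = +4.06 V; balancing electrons gives n = 2.
ΔG° = −nFE°cell = −(2)(96500)(+4.06) J/mol = −784 kJ/mol.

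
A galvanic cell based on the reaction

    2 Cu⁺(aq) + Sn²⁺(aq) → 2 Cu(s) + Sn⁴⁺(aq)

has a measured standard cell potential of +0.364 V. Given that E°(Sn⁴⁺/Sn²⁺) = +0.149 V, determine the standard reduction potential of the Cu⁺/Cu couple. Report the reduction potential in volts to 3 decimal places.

+0.513 V

In the reaction as written the Cu⁺/Cu couple is reduced (cathode) and Sn⁴⁺/Sn²⁺ is oxidized (anode), so E°cell = E°(Cu⁺/Cu) − E°(Sn⁴⁺/Sn²⁺).
E°(Cu⁺/Cu) = E°cell + E°(anode) = +0.364 + (+0.149) = +0.513 V.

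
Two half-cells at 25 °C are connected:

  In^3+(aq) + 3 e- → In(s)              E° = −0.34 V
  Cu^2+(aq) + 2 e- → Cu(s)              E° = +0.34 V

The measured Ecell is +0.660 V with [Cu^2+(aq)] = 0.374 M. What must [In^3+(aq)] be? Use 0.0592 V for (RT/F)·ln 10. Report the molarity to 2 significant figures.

The Cu²⁺/Cu couple has the larger reduction potential, so it is the cathode: E°cell = +0.34 − (−0.34) = +0.68 V and n = 6.
Since E = E° − (0.0592/n)·log Q, log Q = n(E° − E)/0.0592 = 2.027.
The balanced reaction is 3 Cu^2+(aq) + 2 In(s) → 3 Cu(s) + 2 In^3+(aq), so Q = [In^3+(aq)]^2 / [Cu^2+(aq)]^3.
Isolating [In^3+(aq)] in Q = 10^{2.027} yields log [In^3+(aq)] = 0.373, i.e. 2.4 M.

2.4 M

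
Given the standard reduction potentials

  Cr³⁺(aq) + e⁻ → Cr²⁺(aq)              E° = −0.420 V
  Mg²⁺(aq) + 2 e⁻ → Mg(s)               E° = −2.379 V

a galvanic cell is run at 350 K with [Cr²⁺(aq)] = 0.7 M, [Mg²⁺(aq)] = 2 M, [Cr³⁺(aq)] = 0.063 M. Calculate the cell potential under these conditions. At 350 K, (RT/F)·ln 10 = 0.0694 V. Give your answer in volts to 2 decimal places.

+1.88 V

The Cr³⁺/Cr²⁺ couple has the more positive E°, so it is the cathode; Mg²⁺/Mg is the anode.
E°cell = −0.420 − (−2.379) = +1.959 V, with n = 2 electrons transferred.
The balanced reaction is 2 Cr³⁺(aq) + Mg(s) → 2 Cr²⁺(aq) + Mg²⁺(aq), so Q = ([Cr²⁺(aq)]^2·[Mg²⁺(aq)]) / [Cr³⁺(aq)]^2 = 247 and log Q = 2.393.
E = E° − (0.0694/n)·log Q = +1.959 − (0.0694/2)(2.393) = +1.88 V.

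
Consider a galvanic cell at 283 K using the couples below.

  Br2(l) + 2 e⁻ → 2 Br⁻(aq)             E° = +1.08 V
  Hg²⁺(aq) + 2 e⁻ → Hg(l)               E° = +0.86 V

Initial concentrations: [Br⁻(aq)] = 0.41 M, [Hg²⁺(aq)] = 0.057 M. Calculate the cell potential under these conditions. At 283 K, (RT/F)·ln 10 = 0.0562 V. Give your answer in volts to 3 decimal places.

+0.277 V

Since E°(Br₂/Br⁻) > E°(Hg²⁺/Hg), Br₂/Br⁻ serves as the cathode.
The standard potential is +1.08 − (+0.86) = +0.22 V and the balanced reaction transfers n = 2 electrons.
The balanced reaction is Br2(l) + Hg(l) → 2 Br⁻(aq) + Hg²⁺(aq), so Q = [Br⁻(aq)]^2·[Hg²⁺(aq)] = 0.00958 and log Q = −2.019.
By the Nernst equation, E = +0.22 − (0.0562/2)·(−2.019) = +0.277 V.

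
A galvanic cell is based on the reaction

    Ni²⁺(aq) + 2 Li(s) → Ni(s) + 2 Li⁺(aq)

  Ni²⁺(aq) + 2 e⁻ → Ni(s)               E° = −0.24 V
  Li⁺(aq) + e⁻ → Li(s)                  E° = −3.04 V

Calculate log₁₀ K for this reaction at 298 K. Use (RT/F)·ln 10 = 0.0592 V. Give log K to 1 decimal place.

log K = 94.6

The Ni²⁺/Ni couple is reduced (cathode); E°cell = −0.24 − (−3.04) = +2.80 V with n = 2.
At equilibrium E = 0, so log K = nE°cell / 0.0592 = (2)(+2.80) / 0.0592 = 94.6.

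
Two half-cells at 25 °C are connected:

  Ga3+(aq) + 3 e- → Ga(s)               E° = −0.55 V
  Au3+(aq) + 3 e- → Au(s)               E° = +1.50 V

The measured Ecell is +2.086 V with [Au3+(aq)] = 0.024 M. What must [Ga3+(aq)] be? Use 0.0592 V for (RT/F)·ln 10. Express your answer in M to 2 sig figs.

0.00036 M

With Au³⁺/Au at the cathode and Ga³⁺/Ga at the anode, E°cell = +1.50 − (−0.55) = +2.05 V (n = 3).
Rearranging E = E° − (0.0592/n)·log Q gives log Q = 3(+2.05 − (+2.086))/0.0592 = −1.824.
The balanced reaction is Au3+(aq) + Ga(s) → Au(s) + Ga3+(aq), so Q = [Ga3+(aq)] / [Au3+(aq)].
Substituting the known concentrations and solving, log [Ga3+(aq)] = −3.444 and [Ga3+(aq)] = 0.00036 M.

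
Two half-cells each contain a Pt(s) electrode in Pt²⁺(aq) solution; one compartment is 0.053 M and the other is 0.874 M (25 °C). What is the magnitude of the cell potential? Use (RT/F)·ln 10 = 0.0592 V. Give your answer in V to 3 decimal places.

0.036 V

For a concentration cell E°cell = 0, since both electrodes use the same couple.
The compartment with the higher Pt²⁺(aq) concentration (0.874 M) acts as the cathode; ions are reduced there and produced at the dilute (0.053 M) anode.
With n = 2, Ecell = −(0.0592/2)·log([dilute]/[conc]) = −(0.0592/2)·log(0.053/0.874) = +0.036 V.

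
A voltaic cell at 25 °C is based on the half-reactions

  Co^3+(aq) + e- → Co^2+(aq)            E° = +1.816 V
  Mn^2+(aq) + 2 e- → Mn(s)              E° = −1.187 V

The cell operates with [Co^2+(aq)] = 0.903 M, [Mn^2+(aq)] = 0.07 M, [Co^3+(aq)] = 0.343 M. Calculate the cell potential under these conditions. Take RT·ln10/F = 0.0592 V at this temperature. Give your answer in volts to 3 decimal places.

Co³⁺/Co²⁺ is reduced (cathode, E° = +1.816 V) and Mn²⁺/Mn is oxidized (anode).
The standard potential is +1.816 − (−1.187) = +3.003 V and the balanced reaction transfers n = 2 electrons.
The balanced reaction is 2 Co^3+(aq) + Mn(s) → 2 Co^2+(aq) + Mn^2+(aq), so Q = ([Co^2+(aq)]^2·[Mn^2+(aq)]) / [Co^3+(aq)]^2 = 0.485 and log Q = −0.314.
By the Nernst equation, E = +3.003 − (0.0592/2)·(−0.314) = +3.012 V.

+3.012 V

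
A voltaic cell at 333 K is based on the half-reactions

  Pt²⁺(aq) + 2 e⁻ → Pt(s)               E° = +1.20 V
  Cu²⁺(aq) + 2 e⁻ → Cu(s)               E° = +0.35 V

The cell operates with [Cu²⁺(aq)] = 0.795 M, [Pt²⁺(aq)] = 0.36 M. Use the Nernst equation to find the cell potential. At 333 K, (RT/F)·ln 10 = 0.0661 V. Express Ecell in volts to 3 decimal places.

+0.839 V

Pt²⁺/Pt is reduced (cathode, E° = +1.20 V) and Cu²⁺/Cu is oxidized (anode).
E°cell = E°cat − E°an = +1.20 − (+0.35) = +0.85 V; n = 2.
Balancing gives Pt²⁺(aq) + Cu(s) → Pt(s) + Cu²⁺(aq); hence Q = [Cu²⁺(aq)] / [Pt²⁺(aq)] = 2.21 (log Q = 0.344).
Applying E = E° − (RT ln10/nF)·log Q gives +0.85 − (0.0661/2)(0.344) = +0.839 V.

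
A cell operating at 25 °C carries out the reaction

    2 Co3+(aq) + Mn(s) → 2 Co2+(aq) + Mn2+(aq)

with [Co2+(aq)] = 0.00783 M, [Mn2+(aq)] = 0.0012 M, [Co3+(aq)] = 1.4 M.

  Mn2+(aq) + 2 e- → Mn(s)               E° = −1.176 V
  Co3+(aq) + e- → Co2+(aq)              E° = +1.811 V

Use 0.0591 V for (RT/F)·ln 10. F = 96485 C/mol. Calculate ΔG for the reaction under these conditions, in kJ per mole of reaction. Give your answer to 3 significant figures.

With Co³⁺/Co²⁺ reduced at the cathode, E°cell = +1.811 − (−1.176) = +2.987 V and n = 2.
Q = ([Co2+(aq)]^2·[Mn2+(aq)]) / [Co3+(aq)]^2 = 3.75×10^−8, so log Q = −7.426 and E = +2.987 − (0.0591/2)(−7.426) = +3.2064 V.
Finally ΔG = −nFE = −(2)(96485 C/mol)(+3.2064 V) = −619 kJ/mol.

−619 kJ/mol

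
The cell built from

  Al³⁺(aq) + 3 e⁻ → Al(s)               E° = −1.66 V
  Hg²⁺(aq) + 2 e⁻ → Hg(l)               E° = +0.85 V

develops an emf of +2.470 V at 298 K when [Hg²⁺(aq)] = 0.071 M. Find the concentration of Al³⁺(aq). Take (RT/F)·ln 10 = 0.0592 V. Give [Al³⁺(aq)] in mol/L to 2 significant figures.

The Hg²⁺/Hg couple has the larger reduction potential, so it is the cathode: E°cell = +0.85 − (−1.66) = +2.51 V and n = 6.
Since E = E° − (0.0592/n)·log Q, log Q = n(E° − E)/0.0592 = 4.054.
For 3 Hg²⁺(aq) + 2 Al(s) → 3 Hg(l) + 2 Al³⁺(aq), the reaction quotient is Q = [Al³⁺(aq)]^2 / [Hg²⁺(aq)]^3.
Solving for the unknown gives log [Al³⁺(aq)] = 0.304, so [Al³⁺(aq)] ≈ 2.0 M.

2.0 M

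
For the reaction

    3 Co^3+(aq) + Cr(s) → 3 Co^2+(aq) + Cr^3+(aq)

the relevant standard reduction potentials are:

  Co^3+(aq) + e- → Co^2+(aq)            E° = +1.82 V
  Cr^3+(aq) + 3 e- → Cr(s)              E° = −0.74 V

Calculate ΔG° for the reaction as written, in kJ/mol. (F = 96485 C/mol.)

−741 kJ/mol

In the reaction as written Co^3+(aq) is reduced, so the Co³⁺/Co²⁺ couple is the cathode and Cr³⁺/Cr is the anode.
E°cell = +1.82 − (−0.74) = +2.56 V; balancing electrons gives n = 3.
ΔG° = −nFE°cell = −(3)(96485)(+2.56) J/mol = −741 kJ/mol.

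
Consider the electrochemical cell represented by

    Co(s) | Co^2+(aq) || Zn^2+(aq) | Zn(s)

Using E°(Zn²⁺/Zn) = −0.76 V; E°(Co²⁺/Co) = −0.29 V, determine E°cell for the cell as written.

By convention the left-hand electrode in cell notation is the anode (oxidation) and the right-hand electrode is the cathode (reduction).
E°cell = E°(right) − E°(left) = −0.76 − (−0.29) = −0.47 V.
The negative sign shows that, as written, the cell would require an external voltage to drive the reaction.

−0.47 V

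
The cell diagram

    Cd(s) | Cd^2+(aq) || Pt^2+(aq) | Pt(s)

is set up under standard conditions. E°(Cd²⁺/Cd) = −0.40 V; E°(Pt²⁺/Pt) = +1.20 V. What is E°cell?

By convention the left-hand electrode in cell notation is the anode (oxidation) and the right-hand electrode is the cathode (reduction).
E°cell = E°(right) − E°(left) = +1.20 − (−0.40) = +1.60 V.

+1.60 V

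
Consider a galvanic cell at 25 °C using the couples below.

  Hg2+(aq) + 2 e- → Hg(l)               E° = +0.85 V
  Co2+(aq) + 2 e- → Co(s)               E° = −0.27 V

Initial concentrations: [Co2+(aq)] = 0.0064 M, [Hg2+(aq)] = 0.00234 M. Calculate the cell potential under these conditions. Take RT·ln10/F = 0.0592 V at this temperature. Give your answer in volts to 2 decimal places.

The Hg²⁺/Hg couple has the more positive E°, so it is the cathode; Co²⁺/Co is the anode.
E°cell = E°cat − E°an = +0.85 − (−0.27) = +1.12 V; n = 2.
Balancing gives Hg2+(aq) + Co(s) → Hg(l) + Co2+(aq); hence Q = [Co2+(aq)] / [Hg2+(aq)] = 2.74 (log Q = 0.437).
By the Nernst equation, E = +1.12 − (0.0592/2)·(0.437) = +1.11 V.

+1.11 V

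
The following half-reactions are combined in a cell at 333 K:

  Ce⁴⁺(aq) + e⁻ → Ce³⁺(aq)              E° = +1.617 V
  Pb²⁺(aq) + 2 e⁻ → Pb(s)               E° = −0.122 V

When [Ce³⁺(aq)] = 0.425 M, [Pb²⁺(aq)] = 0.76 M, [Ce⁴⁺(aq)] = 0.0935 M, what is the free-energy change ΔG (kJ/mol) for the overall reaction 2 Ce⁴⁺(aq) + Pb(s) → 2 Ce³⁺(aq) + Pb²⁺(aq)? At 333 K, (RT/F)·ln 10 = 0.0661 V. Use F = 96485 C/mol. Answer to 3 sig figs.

The standard cell potential is +1.617 − (−0.122) = +1.739 V, with n = 2 electrons in the balanced equation.
The reaction quotient is ([Ce³⁺(aq)]^2·[Pb²⁺(aq)]) / [Ce⁴⁺(aq)]^2 = 15.7; by Nernst, E = +1.739 − (0.0661/2)(1.196) = +1.6995 V.
Finally ΔG = −nFE = −(2)(96485 C/mol)(+1.6995 V) = −328 kJ/mol.

−328 kJ/mol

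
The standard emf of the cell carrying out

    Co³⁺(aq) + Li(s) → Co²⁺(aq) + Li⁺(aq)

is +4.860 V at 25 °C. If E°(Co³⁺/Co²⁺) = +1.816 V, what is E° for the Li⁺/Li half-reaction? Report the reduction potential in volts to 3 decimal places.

−3.044 V

In the reaction as written the Co³⁺/Co²⁺ couple is reduced (cathode) and Li⁺/Li is oxidized (anode), so E°cell = E°(Co³⁺/Co²⁺) − E°(Li⁺/Li).
E°(Li⁺/Li) = E°(cathode) − E°cell = +1.816 − (+4.860) = −3.044 V.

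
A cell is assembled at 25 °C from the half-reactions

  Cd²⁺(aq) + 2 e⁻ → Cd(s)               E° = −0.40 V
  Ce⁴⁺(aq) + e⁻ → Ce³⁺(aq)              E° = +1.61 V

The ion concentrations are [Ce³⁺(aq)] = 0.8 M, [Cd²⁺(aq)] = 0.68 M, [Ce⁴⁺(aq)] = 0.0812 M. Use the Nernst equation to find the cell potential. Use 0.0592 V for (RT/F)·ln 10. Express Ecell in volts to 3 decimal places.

+1.956 V

Ce⁴⁺/Ce³⁺ is reduced (cathode, E° = +1.61 V) and Cd²⁺/Cd is oxidized (anode).
E°cell = E°cat − E°an = +1.61 − (−0.40) = +2.01 V; n = 2.
The balanced reaction is 2 Ce⁴⁺(aq) + Cd(s) → 2 Ce³⁺(aq) + Cd²⁺(aq), so Q = ([Ce³⁺(aq)]^2·[Cd²⁺(aq)]) / [Ce⁴⁺(aq)]^2 = 66 and log Q = 1.820.
By the Nernst equation, E = +2.01 − (0.0592/2)·(1.820) = +1.956 V.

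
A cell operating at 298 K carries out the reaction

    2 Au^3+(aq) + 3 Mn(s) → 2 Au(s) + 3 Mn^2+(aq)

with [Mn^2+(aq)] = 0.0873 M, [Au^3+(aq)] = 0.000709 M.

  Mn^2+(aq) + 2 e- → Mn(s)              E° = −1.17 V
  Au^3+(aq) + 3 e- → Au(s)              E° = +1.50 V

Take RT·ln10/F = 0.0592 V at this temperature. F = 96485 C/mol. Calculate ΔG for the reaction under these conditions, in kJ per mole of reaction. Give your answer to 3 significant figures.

−1530 kJ/mol

E°cell = +1.50 − (−1.17) = +2.67 V; the balanced reaction transfers n = 6 electrons.
Q = [Mn^2+(aq)]^3 / [Au^3+(aq)]^2 = 1.32×10^3, so log Q = 3.122 and E = +2.67 − (0.0592/6)(3.122) = +2.6392 V.
Finally ΔG = −nFE = −(6)(96485 C/mol)(+2.6392 V) = −1530 kJ/mol.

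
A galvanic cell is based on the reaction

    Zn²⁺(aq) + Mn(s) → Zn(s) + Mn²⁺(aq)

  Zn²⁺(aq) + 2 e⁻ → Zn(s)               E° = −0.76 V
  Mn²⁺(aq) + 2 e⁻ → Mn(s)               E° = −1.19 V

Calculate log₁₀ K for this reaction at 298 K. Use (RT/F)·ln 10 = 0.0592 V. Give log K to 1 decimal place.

The Zn²⁺/Zn couple is reduced (cathode); E°cell = −0.76 − (−1.19) = +0.43 V with n = 2.
At equilibrium E = 0, so log K = nE°cell / 0.0592 = (2)(+0.43) / 0.0592 = 14.5.

log K = 14.5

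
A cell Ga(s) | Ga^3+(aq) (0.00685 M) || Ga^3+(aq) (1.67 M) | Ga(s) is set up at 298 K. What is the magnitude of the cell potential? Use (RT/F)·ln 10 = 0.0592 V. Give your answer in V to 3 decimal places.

0.047 V

For a concentration cell E°cell = 0, since both electrodes use the same couple.
The compartment with the higher Ga^3+(aq) concentration (1.67 M) acts as the cathode; ions are reduced there and produced at the dilute (0.00685 M) anode.
With n = 3, Ecell = −(0.0592/3)·log([dilute]/[conc]) = −(0.0592/3)·log(0.00685/1.67) = +0.047 V.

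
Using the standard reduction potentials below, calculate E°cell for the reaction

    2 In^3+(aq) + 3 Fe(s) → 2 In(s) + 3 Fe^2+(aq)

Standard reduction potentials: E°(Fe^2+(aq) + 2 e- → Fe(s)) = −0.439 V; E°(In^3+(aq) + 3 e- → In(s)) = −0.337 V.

In^3+(aq) gains electrons, so the In³⁺/In couple is the cathode; the Fe²⁺/Fe couple is the anode.
E°cell = E°(cathode) − E°(anode) = −0.337 − (−0.439) = +0.102 V.

+0.102 V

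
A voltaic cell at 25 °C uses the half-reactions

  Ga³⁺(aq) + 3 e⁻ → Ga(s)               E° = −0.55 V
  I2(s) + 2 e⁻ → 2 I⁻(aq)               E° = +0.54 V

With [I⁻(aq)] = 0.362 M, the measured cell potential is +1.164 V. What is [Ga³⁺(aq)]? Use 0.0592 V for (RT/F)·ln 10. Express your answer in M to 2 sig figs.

The I₂/I⁻ couple has the larger reduction potential, so it is the cathode: E°cell = +0.54 − (−0.55) = +1.09 V and n = 6.
Since E = E° − (0.0592/n)·log Q, log Q = n(E° − E)/0.0592 = −7.500.
Balancing electrons gives 3 I2(s) + 2 Ga(s) → 6 I⁻(aq) + 2 Ga³⁺(aq); thus Q = [I⁻(aq)]^6·[Ga³⁺(aq)]^2.
Isolating [Ga³⁺(aq)] in Q = 10^{−7.500} yields log [Ga³⁺(aq)] = −2.426, i.e. 0.0037 M.

0.0037 M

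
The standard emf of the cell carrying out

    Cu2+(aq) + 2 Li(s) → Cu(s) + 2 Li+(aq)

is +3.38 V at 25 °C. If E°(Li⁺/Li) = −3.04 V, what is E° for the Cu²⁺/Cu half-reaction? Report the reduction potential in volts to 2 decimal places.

In the reaction as written the Cu²⁺/Cu couple is reduced (cathode) and Li⁺/Li is oxidized (anode), so E°cell = E°(Cu²⁺/Cu) − E°(Li⁺/Li).
E°(Cu²⁺/Cu) = E°cell + E°(anode) = +3.38 + (−3.04) = +0.34 V.

+0.34 V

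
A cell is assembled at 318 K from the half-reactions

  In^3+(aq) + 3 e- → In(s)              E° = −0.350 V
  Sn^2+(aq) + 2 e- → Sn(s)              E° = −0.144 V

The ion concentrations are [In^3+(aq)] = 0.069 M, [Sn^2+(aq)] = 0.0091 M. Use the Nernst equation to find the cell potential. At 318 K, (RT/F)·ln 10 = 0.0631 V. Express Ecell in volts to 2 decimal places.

+0.17 V

The Sn²⁺/Sn couple has the more positive E°, so it is the cathode; In³⁺/In is the anode.
E°cell = E°cat − E°an = −0.144 − (−0.350) = +0.206 V; n = 6.
The balanced reaction is 3 Sn^2+(aq) + 2 In(s) → 3 Sn(s) + 2 In^3+(aq), so Q = [In^3+(aq)]^2 / [Sn^2+(aq)]^3 = 6.32×10^3 and log Q = 3.801.
E = E° − (0.0631/n)·log Q = +0.206 − (0.0631/6)(3.801) = +0.17 V.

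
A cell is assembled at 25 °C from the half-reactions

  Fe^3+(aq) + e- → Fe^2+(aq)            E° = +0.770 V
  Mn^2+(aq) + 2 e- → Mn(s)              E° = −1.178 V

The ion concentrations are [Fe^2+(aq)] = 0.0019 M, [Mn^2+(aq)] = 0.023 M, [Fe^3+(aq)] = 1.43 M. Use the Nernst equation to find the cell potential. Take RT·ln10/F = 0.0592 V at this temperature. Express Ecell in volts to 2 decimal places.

Fe³⁺/Fe²⁺ is reduced (cathode, E° = +0.770 V) and Mn²⁺/Mn is oxidized (anode).
E°cell = +0.770 − (−1.178) = +1.948 V, with n = 2 electrons transferred.
The balanced reaction is 2 Fe^3+(aq) + Mn(s) → 2 Fe^2+(aq) + Mn^2+(aq), so Q = ([Fe^2+(aq)]^2·[Mn^2+(aq)]) / [Fe^3+(aq)]^2 = 4.06×10^−8 and log Q = −7.391.
Applying E = E° − (RT ln10/nF)·log Q gives +1.948 − (0.0592/2)(−7.391) = +2.17 V.

+2.17 V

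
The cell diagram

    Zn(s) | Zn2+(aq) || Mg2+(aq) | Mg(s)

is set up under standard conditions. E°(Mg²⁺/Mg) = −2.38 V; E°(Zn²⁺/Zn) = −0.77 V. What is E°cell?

−1.61 V

By convention the left-hand electrode in cell notation is the anode (oxidation) and the right-hand electrode is the cathode (reduction).
E°cell = E°(right) − E°(left) = −2.38 − (−0.77) = −1.61 V.
The negative sign shows that, as written, the cell would require an external voltage to drive the reaction.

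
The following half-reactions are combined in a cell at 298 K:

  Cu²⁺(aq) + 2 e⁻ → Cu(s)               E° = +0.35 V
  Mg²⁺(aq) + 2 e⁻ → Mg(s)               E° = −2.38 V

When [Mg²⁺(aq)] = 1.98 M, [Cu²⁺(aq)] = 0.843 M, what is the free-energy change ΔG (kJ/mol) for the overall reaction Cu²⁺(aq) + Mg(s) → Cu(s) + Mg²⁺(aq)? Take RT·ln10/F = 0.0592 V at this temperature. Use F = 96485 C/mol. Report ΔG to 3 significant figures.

The standard cell potential is +0.35 − (−2.38) = +2.73 V, with n = 2 electrons in the balanced equation.
Here Q = [Mg²⁺(aq)] / [Cu²⁺(aq)] = 2.35 (log Q = 0.371), giving E = +2.73 − (0.0592/2)·(0.371) = +2.7190 V.
Finally ΔG = −nFE = −(2)(96485 C/mol)(+2.7190 V) = −525 kJ/mol.

−525 kJ/mol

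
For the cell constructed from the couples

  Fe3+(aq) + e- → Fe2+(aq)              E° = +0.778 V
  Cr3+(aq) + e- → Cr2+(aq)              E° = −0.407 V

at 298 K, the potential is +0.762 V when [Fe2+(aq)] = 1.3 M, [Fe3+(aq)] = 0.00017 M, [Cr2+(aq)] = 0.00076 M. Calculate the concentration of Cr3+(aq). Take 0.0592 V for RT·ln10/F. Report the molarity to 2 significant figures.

1.4 M

With Fe³⁺/Fe²⁺ at the cathode and Cr³⁺/Cr²⁺ at the anode, E°cell = +0.778 − (−0.407) = +1.185 V (n = 1).
Rearranging E = E° − (0.0592/n)·log Q gives log Q = 1(+1.185 − (+0.762))/0.0592 = 7.145.
The balanced reaction is Fe3+(aq) + Cr2+(aq) → Fe2+(aq) + Cr3+(aq), so Q = ([Fe2+(aq)]·[Cr3+(aq)]) / ([Fe3+(aq)]·[Cr2+(aq)]).
Substituting the known concentrations and solving, log [Cr3+(aq)] = 0.142 and [Cr3+(aq)] = 1.4 M.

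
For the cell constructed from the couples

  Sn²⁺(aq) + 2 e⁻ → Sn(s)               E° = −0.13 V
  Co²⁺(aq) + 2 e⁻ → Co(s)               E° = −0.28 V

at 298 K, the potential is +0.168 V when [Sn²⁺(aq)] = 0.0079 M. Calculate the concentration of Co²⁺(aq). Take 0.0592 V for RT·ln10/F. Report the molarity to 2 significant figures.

With Sn²⁺/Sn at the cathode and Co²⁺/Co at the anode, E°cell = −0.13 − (−0.28) = +0.15 V (n = 2).
Rearranging E = E° − (0.0592/n)·log Q gives log Q = 2(+0.15 − (+0.168))/0.0592 = −0.608.
The balanced reaction is Sn²⁺(aq) + Co(s) → Sn(s) + Co²⁺(aq), so Q = [Co²⁺(aq)] / [Sn²⁺(aq)].
Isolating [Co²⁺(aq)] in Q = 10^{−0.608} yields log [Co²⁺(aq)] = −2.710, i.e. 0.0019 M.

0.0019 M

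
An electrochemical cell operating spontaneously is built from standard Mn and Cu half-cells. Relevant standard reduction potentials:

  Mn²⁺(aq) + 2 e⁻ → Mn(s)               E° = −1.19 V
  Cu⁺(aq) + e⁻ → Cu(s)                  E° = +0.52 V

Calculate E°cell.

+1.71 V

The Cu⁺/Cu couple has the higher E°, so Cu ion is reduced (cathode) and Mn is oxidized (anode).
E°cell = E°(cathode) − E°(anode) = +0.52 − (−1.19) = +1.71 V.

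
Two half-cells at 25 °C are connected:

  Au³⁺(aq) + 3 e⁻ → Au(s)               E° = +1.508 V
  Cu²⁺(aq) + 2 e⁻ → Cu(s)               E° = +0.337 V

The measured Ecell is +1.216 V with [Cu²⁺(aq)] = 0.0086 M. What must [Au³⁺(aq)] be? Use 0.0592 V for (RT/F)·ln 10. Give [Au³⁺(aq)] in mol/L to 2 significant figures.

0.15 M

Au³⁺/Au is the cathode (higher E°); E°cell = +1.508 − (+0.337) = +1.171 V with n = 6.
From the Nernst equation, log Q = n(E° − E)/0.0592 = 6·(+1.171 − (+1.216))/0.0592 = −4.561.
The balanced reaction is 2 Au³⁺(aq) + 3 Cu(s) → 2 Au(s) + 3 Cu²⁺(aq), so Q = [Cu²⁺(aq)]^3 / [Au³⁺(aq)]^2.
Substituting the known concentrations and solving, log [Au³⁺(aq)] = −0.818 and [Au³⁺(aq)] = 0.15 M.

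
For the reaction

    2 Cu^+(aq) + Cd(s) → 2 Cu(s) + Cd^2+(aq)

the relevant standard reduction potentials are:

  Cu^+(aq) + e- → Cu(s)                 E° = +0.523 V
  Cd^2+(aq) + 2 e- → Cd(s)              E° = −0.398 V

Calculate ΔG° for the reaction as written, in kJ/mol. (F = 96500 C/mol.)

−178 kJ/mol

In the reaction as written Cu^+(aq) is reduced, so the Cu⁺/Cu couple is the cathode and Cd²⁺/Cd is the anode.
E°cell = +0.523 − (−0.398) = +0.921 V; balancing electrons gives n = 2.
ΔG° = −nFE°cell = −(2)(96500)(+0.921) J/mol = −178 kJ/mol.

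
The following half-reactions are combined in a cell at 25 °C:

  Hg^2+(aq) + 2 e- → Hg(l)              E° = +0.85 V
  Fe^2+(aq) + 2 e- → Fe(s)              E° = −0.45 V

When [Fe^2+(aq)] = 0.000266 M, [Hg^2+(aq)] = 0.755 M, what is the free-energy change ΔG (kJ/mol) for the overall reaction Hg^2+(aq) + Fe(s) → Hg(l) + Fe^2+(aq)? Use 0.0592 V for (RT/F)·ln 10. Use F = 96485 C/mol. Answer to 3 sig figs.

−271 kJ/mol

E°cell = +0.85 − (−0.45) = +1.30 V; the balanced reaction transfers n = 2 electrons.
Here Q = [Fe^2+(aq)] / [Hg^2+(aq)] = 0.000352 (log Q = −3.453), giving E = +1.30 − (0.0592/2)·(−3.453) = +1.4022 V.
Finally ΔG = −nFE = −(2)(96485 C/mol)(+1.4022 V) = −271 kJ/mol.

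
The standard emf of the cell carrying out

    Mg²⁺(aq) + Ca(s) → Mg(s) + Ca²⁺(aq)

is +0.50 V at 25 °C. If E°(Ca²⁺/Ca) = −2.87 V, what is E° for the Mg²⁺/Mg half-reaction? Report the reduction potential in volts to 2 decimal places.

−2.37 V

In the reaction as written the Mg²⁺/Mg couple is reduced (cathode) and Ca²⁺/Ca is oxidized (anode), so E°cell = E°(Mg²⁺/Mg) − E°(Ca²⁺/Ca).
E°(Mg²⁺/Mg) = E°cell + E°(anode) = +0.50 + (−2.87) = −2.37 V.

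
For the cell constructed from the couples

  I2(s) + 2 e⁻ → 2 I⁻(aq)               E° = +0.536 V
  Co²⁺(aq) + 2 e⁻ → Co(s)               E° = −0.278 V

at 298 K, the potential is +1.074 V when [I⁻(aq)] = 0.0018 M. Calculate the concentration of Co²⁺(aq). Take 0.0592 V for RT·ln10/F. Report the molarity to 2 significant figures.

The I₂/I⁻ couple has the larger reduction potential, so it is the cathode: E°cell = +0.536 − (−0.278) = +0.814 V and n = 2.
From the Nernst equation, log Q = n(E° − E)/0.0592 = 2·(+0.814 − (+1.074))/0.0592 = −8.784.
The balanced reaction is I2(s) + Co(s) → 2 I⁻(aq) + Co²⁺(aq), so Q = [I⁻(aq)]^2·[Co²⁺(aq)].
Substituting the known concentrations and solving, log [Co²⁺(aq)] = −3.295 and [Co²⁺(aq)] = 0.00051 M.

0.00051 M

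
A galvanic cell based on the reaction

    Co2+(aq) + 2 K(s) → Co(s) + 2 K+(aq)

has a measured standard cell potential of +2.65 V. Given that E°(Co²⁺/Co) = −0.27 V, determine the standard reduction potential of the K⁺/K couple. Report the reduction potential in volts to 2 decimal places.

−2.92 V

In the reaction as written the Co²⁺/Co couple is reduced (cathode) and K⁺/K is oxidized (anode), so E°cell = E°(Co²⁺/Co) − E°(K⁺/K).
E°(K⁺/K) = E°(cathode) − E°cell = −0.27 − (+2.65) = −2.92 V.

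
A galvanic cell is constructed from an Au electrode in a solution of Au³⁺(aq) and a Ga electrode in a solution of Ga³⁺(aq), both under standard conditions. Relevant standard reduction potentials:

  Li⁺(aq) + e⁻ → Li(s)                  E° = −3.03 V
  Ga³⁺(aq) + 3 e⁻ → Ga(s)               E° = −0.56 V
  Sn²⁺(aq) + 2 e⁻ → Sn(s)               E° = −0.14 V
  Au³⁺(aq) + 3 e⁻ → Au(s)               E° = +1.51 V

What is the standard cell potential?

+2.07 V

The Au³⁺/Au couple has the higher E°, so Au ion is reduced (cathode) and Ga is oxidized (anode).
E°cell = E°(cathode) − E°(anode) = +1.51 − (−0.56) = +2.07 V.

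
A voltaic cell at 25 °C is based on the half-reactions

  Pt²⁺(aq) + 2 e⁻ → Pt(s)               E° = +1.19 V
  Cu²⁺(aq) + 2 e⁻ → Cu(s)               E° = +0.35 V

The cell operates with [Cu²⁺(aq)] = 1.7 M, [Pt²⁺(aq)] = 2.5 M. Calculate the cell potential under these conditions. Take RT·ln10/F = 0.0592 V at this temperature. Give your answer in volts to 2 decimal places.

The Pt²⁺/Pt couple has the more positive E°, so it is the cathode; Cu²⁺/Cu is the anode.
E°cell = E°cat − E°an = +1.19 − (+0.35) = +0.84 V; n = 2.
For the overall reaction Pt²⁺(aq) + Cu(s) → Pt(s) + Cu²⁺(aq), Q = [Cu²⁺(aq)] / [Pt²⁺(aq)] = 0.68, giving log Q = −0.167.
By the Nernst equation, E = +0.84 − (0.0592/2)·(−0.167) = +0.84 V.

+0.84 V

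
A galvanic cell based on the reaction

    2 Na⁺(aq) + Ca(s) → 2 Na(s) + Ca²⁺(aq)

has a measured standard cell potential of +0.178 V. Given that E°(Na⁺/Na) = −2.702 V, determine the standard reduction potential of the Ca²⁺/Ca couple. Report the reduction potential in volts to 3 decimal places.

In the reaction as written the Na⁺/Na couple is reduced (cathode) and Ca²⁺/Ca is oxidized (anode), so E°cell = E°(Na⁺/Na) − E°(Ca²⁺/Ca).
E°(Ca²⁺/Ca) = E°(cathode) − E°cell = −2.702 − (+0.178) = −2.880 V.

−2.880 V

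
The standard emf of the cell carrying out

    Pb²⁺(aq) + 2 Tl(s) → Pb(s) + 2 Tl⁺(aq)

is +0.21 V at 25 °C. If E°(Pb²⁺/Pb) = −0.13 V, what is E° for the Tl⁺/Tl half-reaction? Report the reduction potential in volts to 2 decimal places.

−0.34 V

In the reaction as written the Pb²⁺/Pb couple is reduced (cathode) and Tl⁺/Tl is oxidized (anode), so E°cell = E°(Pb²⁺/Pb) − E°(Tl⁺/Tl).
E°(Tl⁺/Tl) = E°(cathode) − E°cell = −0.13 − (+0.21) = −0.34 V.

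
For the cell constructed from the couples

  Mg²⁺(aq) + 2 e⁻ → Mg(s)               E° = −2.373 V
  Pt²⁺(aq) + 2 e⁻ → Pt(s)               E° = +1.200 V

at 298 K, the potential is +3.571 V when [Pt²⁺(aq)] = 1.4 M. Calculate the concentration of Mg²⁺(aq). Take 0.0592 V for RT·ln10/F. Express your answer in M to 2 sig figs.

1.6 M

Pt²⁺/Pt is the cathode (higher E°); E°cell = +1.200 − (−2.373) = +3.573 V with n = 2.
From the Nernst equation, log Q = n(E° − E)/0.0592 = 2·(+3.573 − (+3.571))/0.0592 = 0.068.
Balancing electrons gives Pt²⁺(aq) + Mg(s) → Pt(s) + Mg²⁺(aq); thus Q = [Mg²⁺(aq)] / [Pt²⁺(aq)].
Solving for the unknown gives log [Mg²⁺(aq)] = 0.214, so [Mg²⁺(aq)] ≈ 1.6 M.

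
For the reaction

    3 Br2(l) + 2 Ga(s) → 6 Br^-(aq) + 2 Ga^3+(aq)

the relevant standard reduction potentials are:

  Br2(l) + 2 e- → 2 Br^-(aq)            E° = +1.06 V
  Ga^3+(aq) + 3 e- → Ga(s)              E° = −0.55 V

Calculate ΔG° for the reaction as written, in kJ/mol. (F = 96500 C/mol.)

−932 kJ/mol

In the reaction as written Br2(l) is reduced, so the Br₂/Br⁻ couple is the cathode and Ga³⁺/Ga is the anode.
E°cell = +1.06 − (−0.55) = +1.61 V; balancing electrons gives n = 6.
ΔG° = −nFE°cell = −(6)(96500)(+1.61) J/mol = −932 kJ/mol.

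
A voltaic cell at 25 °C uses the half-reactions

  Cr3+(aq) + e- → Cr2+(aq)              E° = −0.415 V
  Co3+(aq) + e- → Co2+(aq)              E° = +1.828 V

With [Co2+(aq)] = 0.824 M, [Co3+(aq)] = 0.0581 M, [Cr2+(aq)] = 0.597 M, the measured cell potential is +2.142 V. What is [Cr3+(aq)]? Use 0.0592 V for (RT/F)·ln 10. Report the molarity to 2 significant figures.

2.1 M

The Co³⁺/Co²⁺ couple has the larger reduction potential, so it is the cathode: E°cell = +1.828 − (−0.415) = +2.243 V and n = 1.
Since E = E° − (0.0592/n)·log Q, log Q = n(E° − E)/0.0592 = 1.706.
Balancing electrons gives Co3+(aq) + Cr2+(aq) → Co2+(aq) + Cr3+(aq); thus Q = ([Co2+(aq)]·[Cr3+(aq)]) / ([Co3+(aq)]·[Cr2+(aq)]).
Substituting the known concentrations and solving, log [Cr3+(aq)] = 0.330 and [Cr3+(aq)] = 2.1 M.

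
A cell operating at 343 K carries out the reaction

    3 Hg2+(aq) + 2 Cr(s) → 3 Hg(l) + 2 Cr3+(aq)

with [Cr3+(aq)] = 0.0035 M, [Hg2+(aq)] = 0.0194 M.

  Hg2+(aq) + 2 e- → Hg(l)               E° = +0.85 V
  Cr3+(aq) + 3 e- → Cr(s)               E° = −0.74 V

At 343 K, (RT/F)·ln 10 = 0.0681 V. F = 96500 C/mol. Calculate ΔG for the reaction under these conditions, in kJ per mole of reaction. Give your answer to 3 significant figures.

−919 kJ/mol

The standard cell potential is +0.85 − (−0.74) = +1.59 V, with n = 6 electrons in the balanced equation.
Q = [Cr3+(aq)]^2 / [Hg2+(aq)]^3 = 1.68, so log Q = 0.225 and E = +1.59 − (0.0681/6)(0.225) = +1.5874 V.
ΔG = −nFE = −(6)(96500)(+1.5874) J/mol = −919 kJ/mol.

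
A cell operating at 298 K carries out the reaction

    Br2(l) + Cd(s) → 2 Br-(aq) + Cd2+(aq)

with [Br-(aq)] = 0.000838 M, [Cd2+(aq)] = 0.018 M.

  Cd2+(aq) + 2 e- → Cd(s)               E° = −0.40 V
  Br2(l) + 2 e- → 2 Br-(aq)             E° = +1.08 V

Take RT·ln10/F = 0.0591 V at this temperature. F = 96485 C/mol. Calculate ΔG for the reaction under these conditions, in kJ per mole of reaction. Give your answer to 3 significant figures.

−331 kJ/mol

E°cell = +1.08 − (−0.40) = +1.48 V; the balanced reaction transfers n = 2 electrons.
Q = [Br-(aq)]^2·[Cd2+(aq)] = 1.26×10^−8, so log Q = −7.898 and E = +1.48 − (0.0591/2)(−7.898) = +1.7134 V.
Finally ΔG = −nFE = −(2)(96485 C/mol)(+1.7134 V) = −331 kJ/mol.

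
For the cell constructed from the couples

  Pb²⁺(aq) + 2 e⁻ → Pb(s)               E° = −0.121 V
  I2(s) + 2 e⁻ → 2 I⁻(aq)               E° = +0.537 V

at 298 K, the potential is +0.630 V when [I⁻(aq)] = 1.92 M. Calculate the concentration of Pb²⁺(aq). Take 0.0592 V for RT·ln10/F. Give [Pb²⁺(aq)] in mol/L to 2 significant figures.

2.4 M

With I₂/I⁻ at the cathode and Pb²⁺/Pb at the anode, E°cell = +0.537 − (−0.121) = +0.658 V (n = 2).
From the Nernst equation, log Q = n(E° − E)/0.0592 = 2·(+0.658 − (+0.630))/0.0592 = 0.946.
The balanced reaction is I2(s) + Pb(s) → 2 I⁻(aq) + Pb²⁺(aq), so Q = [I⁻(aq)]^2·[Pb²⁺(aq)].
Isolating [Pb²⁺(aq)] in Q = 10^{0.946} yields log [Pb²⁺(aq)] = 0.379, i.e. 2.4 M.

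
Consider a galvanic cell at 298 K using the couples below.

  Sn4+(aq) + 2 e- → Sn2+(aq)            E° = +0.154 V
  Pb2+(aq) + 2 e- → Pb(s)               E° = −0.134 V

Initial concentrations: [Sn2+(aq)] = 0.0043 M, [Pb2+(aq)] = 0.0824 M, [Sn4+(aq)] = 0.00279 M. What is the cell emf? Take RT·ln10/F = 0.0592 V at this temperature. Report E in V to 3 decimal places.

The Sn⁴⁺/Sn²⁺ couple has the more positive E°, so it is the cathode; Pb²⁺/Pb is the anode.
E°cell = +0.154 − (−0.134) = +0.288 V, with n = 2 electrons transferred.
For the overall reaction Sn4+(aq) + Pb(s) → Sn2+(aq) + Pb2+(aq), Q = ([Sn2+(aq)]·[Pb2+(aq)]) / [Sn4+(aq)] = 0.127, giving log Q = −0.896.
E = E° − (0.0592/n)·log Q = +0.288 − (0.0592/2)(−0.896) = +0.315 V.

+0.315 V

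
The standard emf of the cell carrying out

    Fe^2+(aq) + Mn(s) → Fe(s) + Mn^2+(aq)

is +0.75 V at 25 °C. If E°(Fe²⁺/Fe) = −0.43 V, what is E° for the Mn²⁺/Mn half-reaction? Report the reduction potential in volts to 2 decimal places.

In the reaction as written the Fe²⁺/Fe couple is reduced (cathode) and Mn²⁺/Mn is oxidized (anode), so E°cell = E°(Fe²⁺/Fe) − E°(Mn²⁺/Mn).
E°(Mn²⁺/Mn) = E°(cathode) − E°cell = −0.43 − (+0.75) = −1.18 V.

−1.18 V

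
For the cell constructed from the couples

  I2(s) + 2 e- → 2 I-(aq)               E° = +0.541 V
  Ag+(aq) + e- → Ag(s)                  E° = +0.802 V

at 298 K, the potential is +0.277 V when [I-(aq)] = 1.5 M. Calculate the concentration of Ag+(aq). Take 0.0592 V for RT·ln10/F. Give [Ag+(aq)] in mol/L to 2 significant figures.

With Ag⁺/Ag at the cathode and I₂/I⁻ at the anode, E°cell = +0.802 − (+0.541) = +0.261 V (n = 2).
From the Nernst equation, log Q = n(E° − E)/0.0592 = 2·(+0.261 − (+0.277))/0.0592 = −0.541.
Balancing electrons gives 2 Ag+(aq) + 2 I-(aq) → 2 Ag(s) + I2(s); thus Q = 1 / ([Ag+(aq)]^2·[I-(aq)]^2).
Solving for the unknown gives log [Ag+(aq)] = 0.094, so [Ag+(aq)] ≈ 1.2 M.

1.2 M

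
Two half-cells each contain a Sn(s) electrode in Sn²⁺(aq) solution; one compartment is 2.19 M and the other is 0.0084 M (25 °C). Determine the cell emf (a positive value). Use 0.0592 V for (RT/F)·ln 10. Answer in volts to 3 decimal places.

0.072 V

For a concentration cell E°cell = 0, since both electrodes use the same couple.
The compartment with the higher Sn²⁺(aq) concentration (2.19 M) acts as the cathode; ions are reduced there and produced at the dilute (0.0084 M) anode.
With n = 2, Ecell = −(0.0592/2)·log([dilute]/[conc]) = −(0.0592/2)·log(0.0084/2.19) = +0.072 V.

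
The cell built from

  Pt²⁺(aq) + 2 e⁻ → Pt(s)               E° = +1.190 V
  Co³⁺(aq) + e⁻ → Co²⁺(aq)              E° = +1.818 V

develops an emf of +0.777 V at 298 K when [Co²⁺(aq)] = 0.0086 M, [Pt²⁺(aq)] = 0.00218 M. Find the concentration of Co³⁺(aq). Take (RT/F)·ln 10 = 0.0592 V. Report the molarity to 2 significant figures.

Co³⁺/Co²⁺ is the cathode (higher E°); E°cell = +1.818 − (+1.190) = +0.628 V with n = 2.
Rearranging E = E° − (0.0592/n)·log Q gives log Q = 2(+0.628 − (+0.777))/0.0592 = −5.034.
Balancing electrons gives 2 Co³⁺(aq) + Pt(s) → 2 Co²⁺(aq) + Pt²⁺(aq); thus Q = ([Co²⁺(aq)]^2·[Pt²⁺(aq)]) / [Co³⁺(aq)]^2.
Isolating [Co³⁺(aq)] in Q = 10^{−5.034} yields log [Co³⁺(aq)] = −0.879, i.e. 0.13 M.

0.13 M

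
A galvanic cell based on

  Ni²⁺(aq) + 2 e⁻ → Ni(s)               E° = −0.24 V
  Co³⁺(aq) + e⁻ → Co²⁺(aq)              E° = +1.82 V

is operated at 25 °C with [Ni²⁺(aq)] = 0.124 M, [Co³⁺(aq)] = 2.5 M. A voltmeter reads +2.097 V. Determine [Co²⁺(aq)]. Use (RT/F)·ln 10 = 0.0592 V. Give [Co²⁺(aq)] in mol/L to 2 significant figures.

Co³⁺/Co²⁺ is the cathode (higher E°); E°cell = +1.82 − (−0.24) = +2.06 V with n = 2.
From the Nernst equation, log Q = n(E° − E)/0.0592 = 2·(+2.06 − (+2.097))/0.0592 = −1.250.
The balanced reaction is 2 Co³⁺(aq) + Ni(s) → 2 Co²⁺(aq) + Ni²⁺(aq), so Q = ([Co²⁺(aq)]^2·[Ni²⁺(aq)]) / [Co³⁺(aq)]^2.
Substituting the known concentrations and solving, log [Co²⁺(aq)] = 0.226 and [Co²⁺(aq)] = 1.7 M.

1.7 M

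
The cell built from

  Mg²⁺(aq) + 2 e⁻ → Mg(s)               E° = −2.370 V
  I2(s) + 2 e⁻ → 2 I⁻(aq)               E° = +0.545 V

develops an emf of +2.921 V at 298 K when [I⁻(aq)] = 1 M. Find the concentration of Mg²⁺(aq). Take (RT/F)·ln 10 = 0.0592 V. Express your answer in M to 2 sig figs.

0.63 M

The I₂/I⁻ couple has the larger reduction potential, so it is the cathode: E°cell = +0.545 − (−2.370) = +2.915 V and n = 2.
Rearranging E = E° − (0.0592/n)·log Q gives log Q = 2(+2.915 − (+2.921))/0.0592 = −0.203.
The balanced reaction is I2(s) + Mg(s) → 2 I⁻(aq) + Mg²⁺(aq), so Q = [I⁻(aq)]^2·[Mg²⁺(aq)].
Isolating [Mg²⁺(aq)] in Q = 10^{−0.203} yields log [Mg²⁺(aq)] = −0.203, i.e. 0.63 M.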